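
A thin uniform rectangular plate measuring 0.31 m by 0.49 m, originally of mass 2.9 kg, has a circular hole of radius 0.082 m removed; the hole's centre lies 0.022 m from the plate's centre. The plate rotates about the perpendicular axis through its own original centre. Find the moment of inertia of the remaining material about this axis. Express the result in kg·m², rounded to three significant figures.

0.0797

Unpierced body about its centre: I₀ = (1/12)M(a²+b²) = (1/12)(2.9)[(0.31)² + (0.49)²] = 0.081248 kg·m².
The removed disk has mass m = M·πr²/(ab) = (2.9)·π(0.082)²/(0.31·0.49) = 0.40329 kg (same uniform areal density).
Its moment of inertia about the rotation axis (parallel-axis theorem): I_hole = (1/2)mr² + md² = (1/2)(0.40329)(0.082)² + (0.40329)(0.022)² = 0.0015511 kg·m².
Treating the hole as negative mass, I = I₀ − I_hole = 0.081248 − 0.0015511 = 0.079697 kg·m².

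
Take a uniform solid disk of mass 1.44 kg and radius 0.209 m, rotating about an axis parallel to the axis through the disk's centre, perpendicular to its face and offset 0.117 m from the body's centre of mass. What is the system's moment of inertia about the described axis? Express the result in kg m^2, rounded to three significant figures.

I_cm = (1/2)MR² = (1/2)(1.44)(0.209)² = 0.03145 kg m^2; centre at d = 0.117 m, so I = I_cm + Md² gives I = 0.03145 + (1.44)(0.117)² = 0.051162 kg m^2.

0.0512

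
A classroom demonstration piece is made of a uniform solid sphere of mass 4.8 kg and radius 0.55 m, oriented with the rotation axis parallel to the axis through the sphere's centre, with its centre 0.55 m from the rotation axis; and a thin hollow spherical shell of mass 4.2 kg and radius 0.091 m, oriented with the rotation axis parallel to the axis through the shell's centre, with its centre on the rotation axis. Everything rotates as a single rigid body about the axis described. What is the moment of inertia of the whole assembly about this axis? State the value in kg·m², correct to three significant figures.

Solid sphere: I_cm = (2/5)MR² = (2/5)(4.8)(0.55)² = 0.5808 kg·m²; centre at d = 0.55 m, so I = I_cm + Md² gives I = 0.5808 + (4.8)(0.55)² = 2.0328 kg·m².
Spherical shell: I_cm = (2/3)MR² = (2/3)(4.2)(0.091)² = 0.023187 kg·m²; axis through the centre, so I = 0.023187 kg·m².
Total I = 2.0328 + 0.023187 = 2.056 kg·m².

2.06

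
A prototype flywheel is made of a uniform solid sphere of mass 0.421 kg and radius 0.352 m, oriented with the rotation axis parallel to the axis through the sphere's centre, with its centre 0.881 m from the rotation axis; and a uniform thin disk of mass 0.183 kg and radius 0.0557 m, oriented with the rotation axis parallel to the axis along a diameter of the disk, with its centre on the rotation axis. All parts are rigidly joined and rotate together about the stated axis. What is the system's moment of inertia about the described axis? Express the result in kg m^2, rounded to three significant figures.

0.348

Solid sphere: I_cm = (2/5)MR² = (2/5)(0.421)(0.352)² = 0.020865 kg m^2; centre at d = 0.881 m, so I = I_cm + Md² gives I = 0.020865 + (0.421)(0.881)² = 0.34763 kg m^2.
Thin disk: I_cm = (1/4)MR² = (1/4)(0.183)(0.0557)² = 0.00014194 kg m^2; axis through the centre, so I = 0.00014194 kg m^2.
Total I = 0.34763 + 0.00014194 = 0.34777 kg m^2.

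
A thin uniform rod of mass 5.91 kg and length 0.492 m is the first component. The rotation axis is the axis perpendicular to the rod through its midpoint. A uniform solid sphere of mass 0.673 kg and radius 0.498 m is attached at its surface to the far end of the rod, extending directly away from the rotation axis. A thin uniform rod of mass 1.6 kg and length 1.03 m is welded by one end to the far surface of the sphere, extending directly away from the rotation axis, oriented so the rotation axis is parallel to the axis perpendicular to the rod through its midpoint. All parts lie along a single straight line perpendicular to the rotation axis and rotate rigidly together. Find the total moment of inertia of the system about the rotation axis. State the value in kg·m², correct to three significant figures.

Thin rod: I_cm = (1/12)ML² = (1/12)(5.91)(0.492)² = 0.11922 kg·m²; axis through the centre, so I = 0.11922 kg·m².
Solid sphere: I_cm = (2/5)MR² = (2/5)(0.673)(0.498)² = 0.066763 kg·m²; centre at d = 0.246 + 0.498 = 0.744 m, so I = I_cm + Md² gives I = 0.066763 + (0.673)(0.744)² = 0.43929 kg·m².
Thin rod: I_cm = (1/12)ML² = (1/12)(1.6)(1.03)² = 0.14145 kg·m²; centre at d = 0.246 + 0.498 + 0.498 + 0.515 = 1.757 m, so I = I_cm + Md² gives I = 0.14145 + (1.6)(1.757)² = 5.0807 kg·m².
Total I = 0.11922 + 0.43929 + 5.0807 = 5.6392 kg·m².

5.64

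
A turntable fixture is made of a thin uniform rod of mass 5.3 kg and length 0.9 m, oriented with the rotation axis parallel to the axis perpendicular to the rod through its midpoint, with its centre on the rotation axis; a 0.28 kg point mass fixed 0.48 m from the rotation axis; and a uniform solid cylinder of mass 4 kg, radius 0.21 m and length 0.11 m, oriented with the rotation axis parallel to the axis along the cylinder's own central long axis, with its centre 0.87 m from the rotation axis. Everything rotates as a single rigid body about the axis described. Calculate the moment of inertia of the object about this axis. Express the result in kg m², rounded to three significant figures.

Thin rod: I_cm = (1/12)ML² = (1/12)(5.3)(0.9)² = 0.35775 kg m²; axis through the centre, so I = 0.35775 kg m².
Point mass: I_cm = 0; centre at d = 0.48 m, so the parallel axis theorem gives I = 0 + (0.28)(0.48)² = 0.064512 kg m².
Solid cylinder: I_cm = (1/2)MR² = (1/2)(4)(0.21)² = 0.0882 kg m²; centre at d = 0.87 m, so the parallel axis theorem gives I = 0.0882 + (4)(0.87)² = 3.1158 kg m².
Total I = 0.35775 + 0.064512 + 3.1158 = 3.5381 kg m².

3.54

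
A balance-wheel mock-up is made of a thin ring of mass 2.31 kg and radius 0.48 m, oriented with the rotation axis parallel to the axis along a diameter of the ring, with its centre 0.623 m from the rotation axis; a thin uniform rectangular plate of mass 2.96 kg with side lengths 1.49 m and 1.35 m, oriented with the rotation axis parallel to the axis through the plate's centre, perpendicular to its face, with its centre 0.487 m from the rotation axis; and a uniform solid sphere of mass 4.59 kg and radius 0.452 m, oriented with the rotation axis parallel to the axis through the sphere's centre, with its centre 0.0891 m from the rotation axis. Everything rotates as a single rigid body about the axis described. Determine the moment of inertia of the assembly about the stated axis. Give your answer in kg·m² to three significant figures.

Thin ring: I_cm = (1/2)MR² = (1/2)(2.31)(0.48)² = 0.26611 kg·m²; centre at d = 0.623 m, so the parallel axis theorem gives I = 0.26611 + (2.31)(0.623)² = 1.1627 kg·m².
Rectangular plate: I_cm = (1/12)M(a²+b²) = (1/12)(2.96)[(1.49)² + (1.35)²] = 0.99717 kg·m²; centre at d = 0.487 m, so the parallel axis theorem gives I = 0.99717 + (2.96)(0.487)² = 1.6992 kg·m².
Solid sphere: I_cm = (2/5)MR² = (2/5)(4.59)(0.452)² = 0.3751 kg·m²; centre at d = 0.0891 m, so the parallel axis theorem gives I = 0.3751 + (4.59)(0.0891)² = 0.41154 kg·m².
Total I = 1.1627 + 1.6992 + 0.41154 = 3.2734 kg·m².

3.27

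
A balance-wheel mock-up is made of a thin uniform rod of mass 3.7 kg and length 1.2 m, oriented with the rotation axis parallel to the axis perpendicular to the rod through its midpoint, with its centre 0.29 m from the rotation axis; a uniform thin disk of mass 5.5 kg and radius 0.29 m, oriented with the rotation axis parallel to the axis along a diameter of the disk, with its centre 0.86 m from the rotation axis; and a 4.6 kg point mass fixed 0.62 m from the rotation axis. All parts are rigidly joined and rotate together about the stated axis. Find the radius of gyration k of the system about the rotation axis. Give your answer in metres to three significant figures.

0.697

Thin rod: I_cm = (1/12)ML² = (1/12)(3.7)(1.2)² = 0.444 kg·m²; centre at d = 0.29 m, so I = I_cm + Md² gives I = 0.444 + (3.7)(0.29)² = 0.75517 kg·m².
Thin disk: I_cm = (1/4)MR² = (1/4)(5.5)(0.29)² = 0.11564 kg·m²; centre at d = 0.86 m, so I = I_cm + Md² gives I = 0.11564 + (5.5)(0.86)² = 4.1834 kg·m².
Point mass: I_cm = 0; centre at d = 0.62 m, so I = I_cm + Md² gives I = 0 + (4.6)(0.62)² = 1.7682 kg·m².
Total I = 6.7068 kg·m²; total mass M = 13.8 kg.
k = √(I/M) = √(6.7068/13.8) = 0.69714 m.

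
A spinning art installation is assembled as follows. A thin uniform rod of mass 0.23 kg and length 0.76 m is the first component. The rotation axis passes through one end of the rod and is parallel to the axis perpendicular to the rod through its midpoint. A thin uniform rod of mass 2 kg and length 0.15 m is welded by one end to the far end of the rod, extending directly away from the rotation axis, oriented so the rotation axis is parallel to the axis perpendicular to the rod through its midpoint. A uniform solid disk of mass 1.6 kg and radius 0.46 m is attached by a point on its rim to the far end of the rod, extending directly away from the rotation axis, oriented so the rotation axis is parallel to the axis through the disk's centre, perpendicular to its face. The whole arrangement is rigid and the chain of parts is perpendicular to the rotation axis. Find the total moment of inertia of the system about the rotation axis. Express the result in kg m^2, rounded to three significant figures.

4.61

Thin rod: I_cm = (1/12)ML² = (1/12)(0.23)(0.76)² = 0.011071 kg m^2; centre at d = 0.38 m, so I = I_cm + Md² gives I = 0.011071 + (0.23)(0.38)² = 0.044283 kg m^2.
Thin rod: I_cm = (1/12)ML² = (1/12)(2)(0.15)² = 0.00375 kg m^2; centre at d = 0.38 + 0.38 + 0.075 = 0.835 m, so I = I_cm + Md² gives I = 0.00375 + (2)(0.835)² = 1.3982 kg m^2.
Solid disk: I_cm = (1/2)MR² = (1/2)(1.6)(0.46)² = 0.16928 kg m^2; centre at d = 0.38 + 0.38 + 0.075 + 0.075 + 0.46 = 1.37 m, so I = I_cm + Md² gives I = 0.16928 + (1.6)(1.37)² = 3.1723 kg m^2.
Total I = 0.044283 + 1.3982 + 3.1723 = 4.6148 kg m^2.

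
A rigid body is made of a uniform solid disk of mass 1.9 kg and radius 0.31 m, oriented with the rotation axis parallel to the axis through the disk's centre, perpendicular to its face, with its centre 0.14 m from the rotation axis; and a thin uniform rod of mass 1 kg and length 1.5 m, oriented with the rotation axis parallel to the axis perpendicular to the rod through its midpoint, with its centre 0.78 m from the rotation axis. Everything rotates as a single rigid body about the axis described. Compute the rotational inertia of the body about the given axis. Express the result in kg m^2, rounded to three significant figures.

Solid disk: I_cm = (1/2)MR² = (1/2)(1.9)(0.31)² = 0.091295 kg m^2; centre at d = 0.14 m, so the parallel axis theorem gives I = 0.091295 + (1.9)(0.14)² = 0.12854 kg m^2.
Thin rod: I_cm = (1/12)ML² = (1/12)(1)(1.5)² = 0.1875 kg m^2; centre at d = 0.78 m, so the parallel axis theorem gives I = 0.1875 + (1)(0.78)² = 0.7959 kg m^2.
Total I = 0.12854 + 0.7959 = 0.92444 kg m^2.

0.924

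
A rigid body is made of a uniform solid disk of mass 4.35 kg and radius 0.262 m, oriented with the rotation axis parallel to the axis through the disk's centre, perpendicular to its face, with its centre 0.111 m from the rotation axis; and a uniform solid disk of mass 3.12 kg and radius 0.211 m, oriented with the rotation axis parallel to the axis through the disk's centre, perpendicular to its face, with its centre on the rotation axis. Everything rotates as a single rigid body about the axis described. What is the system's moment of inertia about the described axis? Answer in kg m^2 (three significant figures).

Solid disk: I_cm = (1/2)MR² = (1/2)(4.35)(0.262)² = 0.1493 kg m^2; centre at d = 0.111 m, so I = I_cm + Md² gives I = 0.1493 + (4.35)(0.111)² = 0.2029 kg m^2.
Solid disk: I_cm = (1/2)MR² = (1/2)(3.12)(0.211)² = 0.069453 kg m^2; axis through the centre, so I = 0.069453 kg m^2.
Total I = 0.2029 + 0.069453 = 0.27235 kg m^2.

0.272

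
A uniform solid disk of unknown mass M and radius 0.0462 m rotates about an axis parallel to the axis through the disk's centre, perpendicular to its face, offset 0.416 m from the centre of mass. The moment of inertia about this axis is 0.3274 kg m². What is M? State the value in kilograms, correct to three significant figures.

1.88

I = I_cm + Md² = (1/2)MR² + Md² = M·[0.5·(0.0462)² + (0.416)²] = M·0.17412.
So M = 0.3274 / 0.17412 = 1.8803 kg.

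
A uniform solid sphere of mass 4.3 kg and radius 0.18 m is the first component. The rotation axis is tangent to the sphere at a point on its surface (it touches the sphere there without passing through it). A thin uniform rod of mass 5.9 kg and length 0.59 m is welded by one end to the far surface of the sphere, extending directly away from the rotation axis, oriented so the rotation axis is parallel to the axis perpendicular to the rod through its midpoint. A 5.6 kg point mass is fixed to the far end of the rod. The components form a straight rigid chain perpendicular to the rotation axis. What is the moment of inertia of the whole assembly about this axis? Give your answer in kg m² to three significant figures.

Solid sphere: I_cm = (2/5)MR² = (2/5)(4.3)(0.18)² = 0.055728 kg m²; centre at d = 0.18 m, so I = I_cm + Md² gives I = 0.055728 + (4.3)(0.18)² = 0.19505 kg m².
Thin rod: I_cm = (1/12)ML² = (1/12)(5.9)(0.59)² = 0.17115 kg m²; centre at d = 0.18 + 0.18 + 0.295 = 0.655 m, so I = I_cm + Md² gives I = 0.17115 + (5.9)(0.655)² = 2.7024 kg m².
Point mass: I_cm = 0; centre at d = 0.18 + 0.18 + 0.295 + 0.295 = 0.95 m, so I = I_cm + Md² gives I = 0 + (5.6)(0.95)² = 5.054 kg m².
Total I = 0.19505 + 2.7024 + 5.054 = 7.9514 kg m².

7.95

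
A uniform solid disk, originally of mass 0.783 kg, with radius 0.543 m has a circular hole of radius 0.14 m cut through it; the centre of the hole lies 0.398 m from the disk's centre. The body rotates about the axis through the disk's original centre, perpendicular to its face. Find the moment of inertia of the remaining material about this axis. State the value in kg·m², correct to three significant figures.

Unpierced body about its centre: I₀ = (1/2)MR² = (1/2)(0.783)(0.543)² = 0.11543 kg·m².
The removed disk has mass m = M·(r/R)² = (0.783)(0.14/0.543)² = 0.05205 kg (same uniform areal density).
Its moment of inertia about the rotation axis (parallel-axis theorem): I_hole = (1/2)mr² + md² = (1/2)(0.05205)(0.14)² + (0.05205)(0.398)² = 0.008755 kg·m².
Treating the hole as negative mass, I = I₀ − I_hole = 0.11543 − 0.008755 = 0.10668 kg·m².

0.107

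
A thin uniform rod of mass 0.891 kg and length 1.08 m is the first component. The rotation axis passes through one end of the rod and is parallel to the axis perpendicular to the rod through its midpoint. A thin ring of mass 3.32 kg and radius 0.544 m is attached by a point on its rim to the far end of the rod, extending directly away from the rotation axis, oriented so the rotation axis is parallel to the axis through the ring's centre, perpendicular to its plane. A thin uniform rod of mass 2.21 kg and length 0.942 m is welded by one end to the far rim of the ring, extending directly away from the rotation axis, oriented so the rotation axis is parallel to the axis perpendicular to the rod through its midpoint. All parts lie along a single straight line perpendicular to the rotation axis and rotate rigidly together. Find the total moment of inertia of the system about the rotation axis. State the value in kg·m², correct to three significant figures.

25.6

Thin rod: I_cm = (1/12)ML² = (1/12)(0.891)(1.08)² = 0.086605 kg·m²; centre at d = 0.54 m, so I = I_cm + Md² gives I = 0.086605 + (0.891)(0.54)² = 0.34642 kg·m².
Thin ring: I_cm = MR² = (3.32)(0.544)² = 0.98251 kg·m²; centre at d = 0.54 + 0.54 + 0.544 = 1.624 m, so I = I_cm + Md² gives I = 0.98251 + (3.32)(1.624)² = 9.7386 kg·m².
Thin rod: I_cm = (1/12)ML² = (1/12)(2.21)(0.942)² = 0.16342 kg·m²; centre at d = 0.54 + 0.54 + 0.544 + 0.544 + 0.471 = 2.639 m, so I = I_cm + Md² gives I = 0.16342 + (2.21)(2.639)² = 15.555 kg·m².
Total I = 0.34642 + 9.7386 + 15.555 = 25.64 kg·m².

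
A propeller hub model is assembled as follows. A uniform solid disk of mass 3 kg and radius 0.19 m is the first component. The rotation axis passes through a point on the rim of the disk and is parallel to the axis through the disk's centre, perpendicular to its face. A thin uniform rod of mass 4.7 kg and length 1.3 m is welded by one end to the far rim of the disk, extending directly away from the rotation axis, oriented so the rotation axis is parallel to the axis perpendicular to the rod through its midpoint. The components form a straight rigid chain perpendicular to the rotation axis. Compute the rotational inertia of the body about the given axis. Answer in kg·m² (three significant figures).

Solid disk: I_cm = (1/2)MR² = (1/2)(3)(0.19)² = 0.05415 kg·m²; centre at d = 0.19 m, so I = I_cm + Md² gives I = 0.05415 + (3)(0.19)² = 0.16245 kg·m².
Thin rod: I_cm = (1/12)ML² = (1/12)(4.7)(1.3)² = 0.66192 kg·m²; centre at d = 0.19 + 0.19 + 0.65 = 1.03 m, so I = I_cm + Md² gives I = 0.66192 + (4.7)(1.03)² = 5.6481 kg·m².
Total I = 0.16245 + 5.6481 = 5.8106 kg·m².

5.81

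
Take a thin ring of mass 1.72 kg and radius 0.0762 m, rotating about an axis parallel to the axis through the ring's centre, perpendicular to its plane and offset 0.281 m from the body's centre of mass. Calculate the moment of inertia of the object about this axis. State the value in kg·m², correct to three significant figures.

I_cm = MR² = (1.72)(0.0762)² = 0.0099871 kg·m²; centre at d = 0.281 m, so I = I_cm + Md² gives I = 0.0099871 + (1.72)(0.281)² = 0.1458 kg·m².

0.146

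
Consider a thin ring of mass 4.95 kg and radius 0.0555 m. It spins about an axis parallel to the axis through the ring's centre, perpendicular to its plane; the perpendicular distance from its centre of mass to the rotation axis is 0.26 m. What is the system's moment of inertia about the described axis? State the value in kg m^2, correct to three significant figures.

0.350

I_cm = MR² = (4.95)(0.0555)² = 0.015247 kg m^2; centre at d = 0.26 m, so the parallel axis theorem gives I = 0.015247 + (4.95)(0.26)² = 0.34987 kg m^2.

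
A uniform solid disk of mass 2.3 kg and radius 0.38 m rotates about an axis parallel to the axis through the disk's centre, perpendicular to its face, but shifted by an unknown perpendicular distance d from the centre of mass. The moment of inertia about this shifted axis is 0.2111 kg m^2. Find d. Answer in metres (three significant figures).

0.140

About the centre-of-mass axis, I_cm = (1/2)MR² = (1/2)(2.3)(0.38)² = 0.16606 kg m^2.
Parallel axis theorem: I = I_cm + Md², so Md² = 0.2111 − 0.16606 = 0.04504 kg m^2.
d = √(0.04504 / 2.3) = 0.13994 m.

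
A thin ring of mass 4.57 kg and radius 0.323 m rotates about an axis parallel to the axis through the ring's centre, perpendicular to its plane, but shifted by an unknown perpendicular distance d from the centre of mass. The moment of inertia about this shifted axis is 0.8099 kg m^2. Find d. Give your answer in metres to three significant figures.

About the centre-of-mass axis, I_cm = MR² = (4.57)(0.323)² = 0.47678 kg m^2.
Parallel axis theorem: I = I_cm + Md², so Md² = 0.8099 − 0.47678 = 0.33312 kg m^2.
d = √(0.33312 / 4.57) = 0.26999 m.

0.270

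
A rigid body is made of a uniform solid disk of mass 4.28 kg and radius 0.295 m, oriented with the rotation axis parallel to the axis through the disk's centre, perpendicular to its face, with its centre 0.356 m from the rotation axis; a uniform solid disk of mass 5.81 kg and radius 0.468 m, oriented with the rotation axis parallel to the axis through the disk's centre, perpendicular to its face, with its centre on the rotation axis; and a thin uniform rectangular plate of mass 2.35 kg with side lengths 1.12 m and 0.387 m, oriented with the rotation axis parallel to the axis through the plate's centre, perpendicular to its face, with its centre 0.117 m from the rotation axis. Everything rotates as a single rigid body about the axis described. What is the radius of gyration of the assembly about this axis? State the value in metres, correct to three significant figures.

Solid disk: I_cm = (1/2)MR² = (1/2)(4.28)(0.295)² = 0.18623 kg m²; centre at d = 0.356 m, so the parallel axis theorem gives I = 0.18623 + (4.28)(0.356)² = 0.72866 kg m².
Solid disk: I_cm = (1/2)MR² = (1/2)(5.81)(0.468)² = 0.63626 kg m²; axis through the centre, so I = 0.63626 kg m².
Rectangular plate: I_cm = (1/12)M(a²+b²) = (1/12)(2.35)[(1.12)² + (0.387)²] = 0.27498 kg m²; centre at d = 0.117 m, so the parallel axis theorem gives I = 0.27498 + (2.35)(0.117)² = 0.30715 kg m².
Total I = 1.6721 kg m²; total mass M = 12.44 kg.
k = √(I/M) = √(1.6721/12.44) = 0.36662 m.

0.367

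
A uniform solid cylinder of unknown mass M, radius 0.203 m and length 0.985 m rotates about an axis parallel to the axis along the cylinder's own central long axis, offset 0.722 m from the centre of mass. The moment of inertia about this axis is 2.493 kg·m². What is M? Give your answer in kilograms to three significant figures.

I = I_cm + Md² = (1/2)MR² + Md² = M·[0.5·(0.203)² + (0.722)²] = M·0.54189.
So M = 2.493 / 0.54189 = 4.6006 kg.

4.60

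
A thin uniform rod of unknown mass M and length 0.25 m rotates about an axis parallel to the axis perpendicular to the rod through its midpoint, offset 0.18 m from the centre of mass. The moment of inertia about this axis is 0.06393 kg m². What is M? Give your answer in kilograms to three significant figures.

1.70

I = I_cm + Md² = (1/12)ML² + Md² = M·[0.0833333·(0.25)² + (0.18)²] = M·0.037608.
So M = 0.06393 / 0.037608 = 1.6999 kg.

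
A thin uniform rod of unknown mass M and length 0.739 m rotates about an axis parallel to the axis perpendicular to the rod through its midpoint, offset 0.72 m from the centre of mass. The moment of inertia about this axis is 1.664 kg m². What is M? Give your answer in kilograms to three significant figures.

2.95

I = I_cm + Md² = (1/12)ML² + Md² = M·[0.0833333·(0.739)² + (0.72)²] = M·0.56391.
So M = 1.664 / 0.56391 = 2.9508 kg.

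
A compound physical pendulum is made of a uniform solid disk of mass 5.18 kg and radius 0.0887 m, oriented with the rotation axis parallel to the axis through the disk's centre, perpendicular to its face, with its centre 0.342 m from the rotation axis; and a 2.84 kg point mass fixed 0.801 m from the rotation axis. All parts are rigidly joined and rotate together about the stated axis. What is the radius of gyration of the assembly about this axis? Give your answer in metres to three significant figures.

0.553

Solid disk: I_cm = (1/2)MR² = (1/2)(5.18)(0.0887)² = 0.020377 kg·m²; centre at d = 0.342 m, so the parallel axis theorem gives I = 0.020377 + (5.18)(0.342)² = 0.62625 kg·m².
Point mass: I_cm = 0; centre at d = 0.801 m, so the parallel axis theorem gives I = 0 + (2.84)(0.801)² = 1.8221 kg·m².
Total I = 2.4484 kg·m²; total mass M = 8.02 kg.
k = √(I/M) = √(2.4484/8.02) = 0.55253 m.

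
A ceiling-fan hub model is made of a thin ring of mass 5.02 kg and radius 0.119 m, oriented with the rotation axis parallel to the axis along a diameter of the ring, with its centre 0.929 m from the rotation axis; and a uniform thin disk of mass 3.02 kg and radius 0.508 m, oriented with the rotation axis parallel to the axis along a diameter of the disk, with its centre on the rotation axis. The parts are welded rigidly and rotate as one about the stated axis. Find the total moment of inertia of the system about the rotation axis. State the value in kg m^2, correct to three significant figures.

Thin ring: I_cm = (1/2)MR² = (1/2)(5.02)(0.119)² = 0.035544 kg m^2; centre at d = 0.929 m, so I = I_cm + Md² gives I = 0.035544 + (5.02)(0.929)² = 4.368 kg m^2.
Thin disk: I_cm = (1/4)MR² = (1/4)(3.02)(0.508)² = 0.19484 kg m^2; axis through the centre, so I = 0.19484 kg m^2.
Total I = 4.368 + 0.19484 = 4.5628 kg m^2.

4.56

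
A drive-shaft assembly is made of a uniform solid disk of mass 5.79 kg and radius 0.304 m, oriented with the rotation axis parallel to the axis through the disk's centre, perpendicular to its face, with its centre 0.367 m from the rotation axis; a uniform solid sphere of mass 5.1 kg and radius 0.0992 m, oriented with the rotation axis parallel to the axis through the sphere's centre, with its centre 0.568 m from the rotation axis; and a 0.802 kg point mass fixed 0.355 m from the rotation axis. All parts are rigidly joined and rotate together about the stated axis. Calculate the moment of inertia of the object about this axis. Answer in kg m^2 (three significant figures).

Solid disk: I_cm = (1/2)MR² = (1/2)(5.79)(0.304)² = 0.26754 kg m^2; centre at d = 0.367 m, so I = I_cm + Md² gives I = 0.26754 + (5.79)(0.367)² = 1.0474 kg m^2.
Solid sphere: I_cm = (2/5)MR² = (2/5)(5.1)(0.0992)² = 0.020075 kg m^2; centre at d = 0.568 m, so I = I_cm + Md² gives I = 0.020075 + (5.1)(0.568)² = 1.6655 kg m^2.
Point mass: I_cm = 0; centre at d = 0.355 m, so I = I_cm + Md² gives I = 0 + (0.802)(0.355)² = 0.10107 kg m^2.
Total I = 1.0474 + 1.6655 + 0.10107 = 2.8139 kg m^2.

2.81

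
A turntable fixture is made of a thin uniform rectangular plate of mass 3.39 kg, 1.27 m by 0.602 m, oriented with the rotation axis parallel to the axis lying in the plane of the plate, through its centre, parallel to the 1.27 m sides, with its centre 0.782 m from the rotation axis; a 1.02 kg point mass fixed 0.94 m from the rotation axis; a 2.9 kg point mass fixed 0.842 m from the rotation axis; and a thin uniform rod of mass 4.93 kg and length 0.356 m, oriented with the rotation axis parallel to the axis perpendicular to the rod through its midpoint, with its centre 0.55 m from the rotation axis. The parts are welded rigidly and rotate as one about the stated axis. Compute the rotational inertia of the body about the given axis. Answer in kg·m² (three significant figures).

Rectangular plate: I_cm = (1/12)Mb² = (1/12)(3.39)(0.602)² = 0.10238 kg·m²; centre at d = 0.782 m, so the parallel axis theorem gives I = 0.10238 + (3.39)(0.782)² = 2.1754 kg·m².
Point mass: I_cm = 0; centre at d = 0.94 m, so the parallel axis theorem gives I = 0 + (1.02)(0.94)² = 0.90127 kg·m².
Point mass: I_cm = 0; centre at d = 0.842 m, so the parallel axis theorem gives I = 0 + (2.9)(0.842)² = 2.056 kg·m².
Thin rod: I_cm = (1/12)ML² = (1/12)(4.93)(0.356)² = 0.052067 kg·m²; centre at d = 0.55 m, so the parallel axis theorem gives I = 0.052067 + (4.93)(0.55)² = 1.5434 kg·m².
Total I = 2.1754 + 0.90127 + 2.056 + 1.5434 = 6.6761 kg·m².

6.68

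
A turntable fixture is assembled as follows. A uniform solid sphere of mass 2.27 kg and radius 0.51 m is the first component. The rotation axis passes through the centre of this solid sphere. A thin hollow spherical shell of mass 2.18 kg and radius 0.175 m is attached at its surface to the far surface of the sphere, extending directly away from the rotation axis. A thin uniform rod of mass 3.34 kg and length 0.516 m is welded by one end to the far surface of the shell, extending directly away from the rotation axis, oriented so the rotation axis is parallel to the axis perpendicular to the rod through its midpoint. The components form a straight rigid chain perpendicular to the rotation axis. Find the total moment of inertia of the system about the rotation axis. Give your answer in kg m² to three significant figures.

5.55

Solid sphere: I_cm = (2/5)MR² = (2/5)(2.27)(0.51)² = 0.23617 kg m²; axis through the centre, so I = 0.23617 kg m².
Spherical shell: I_cm = (2/3)MR² = (2/3)(2.18)(0.175)² = 0.044508 kg m²; centre at d = 0.51 + 0.175 = 0.685 m, so the parallel axis theorem gives I = 0.044508 + (2.18)(0.685)² = 1.0674 kg m².
Thin rod: I_cm = (1/12)ML² = (1/12)(3.34)(0.516)² = 0.074108 kg m²; centre at d = 0.51 + 0.175 + 0.175 + 0.258 = 1.118 m, so the parallel axis theorem gives I = 0.074108 + (3.34)(1.118)² = 4.2489 kg m².
Total I = 0.23617 + 1.0674 + 4.2489 = 5.5524 kg m².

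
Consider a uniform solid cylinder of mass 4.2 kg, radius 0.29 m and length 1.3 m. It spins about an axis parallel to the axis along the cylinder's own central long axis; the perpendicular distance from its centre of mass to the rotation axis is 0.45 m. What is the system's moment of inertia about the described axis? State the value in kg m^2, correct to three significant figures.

I_cm = (1/2)MR² = (1/2)(4.2)(0.29)² = 0.17661 kg m^2; centre at d = 0.45 m, so I = I_cm + Md² gives I = 0.17661 + (4.2)(0.45)² = 1.0271 kg m^2.

1.03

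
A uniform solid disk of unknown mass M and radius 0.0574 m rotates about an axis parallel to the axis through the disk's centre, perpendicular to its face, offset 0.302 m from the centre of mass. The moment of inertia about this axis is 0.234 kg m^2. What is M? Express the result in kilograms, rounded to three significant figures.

2.52

I = I_cm + Md² = (1/2)MR² + Md² = M·[0.5·(0.0574)² + (0.302)²] = M·0.092851.
So M = 0.234 / 0.092851 = 2.5202 kg.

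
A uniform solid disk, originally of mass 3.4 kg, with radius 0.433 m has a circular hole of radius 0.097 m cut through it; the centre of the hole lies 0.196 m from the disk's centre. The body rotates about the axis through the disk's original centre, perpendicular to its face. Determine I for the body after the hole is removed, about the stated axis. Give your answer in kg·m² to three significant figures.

Unpierced body about its centre: I₀ = (1/2)MR² = (1/2)(3.4)(0.433)² = 0.31873 kg·m².
The removed disk has mass m = M·(r/R)² = (3.4)(0.097/0.433)² = 0.17063 kg (same uniform areal density).
Its moment of inertia about the rotation axis (parallel-axis theorem): I_hole = (1/2)mr² + md² = (1/2)(0.17063)(0.097)² + (0.17063)(0.196)² = 0.0073575 kg·m².
Treating the hole as negative mass, I = I₀ − I_hole = 0.31873 − 0.0073575 = 0.31137 kg·m².

0.311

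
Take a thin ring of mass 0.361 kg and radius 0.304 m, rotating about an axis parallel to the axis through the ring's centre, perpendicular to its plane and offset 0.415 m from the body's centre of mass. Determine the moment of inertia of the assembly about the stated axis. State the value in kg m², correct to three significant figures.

I_cm = MR² = (0.361)(0.304)² = 0.033362 kg m²; centre at d = 0.415 m, so the parallel axis theorem gives I = 0.033362 + (0.361)(0.415)² = 0.095535 kg m².

0.0955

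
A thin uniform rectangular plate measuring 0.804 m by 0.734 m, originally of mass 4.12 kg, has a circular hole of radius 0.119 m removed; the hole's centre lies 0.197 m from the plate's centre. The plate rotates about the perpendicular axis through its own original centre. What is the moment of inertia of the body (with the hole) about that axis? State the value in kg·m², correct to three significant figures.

Unpierced body about its centre: I₀ = (1/12)M(a²+b²) = (1/12)(4.12)[(0.804)² + (0.734)²] = 0.40691 kg·m².
The removed disk has mass m = M·πr²/(ab) = (4.12)·π(0.119)²/(0.804·0.734) = 0.31059 kg (same uniform areal density).
Its moment of inertia about the rotation axis (parallel-axis theorem): I_hole = (1/2)mr² + md² = (1/2)(0.31059)(0.119)² + (0.31059)(0.197)² = 0.014253 kg·m².
Treating the hole as negative mass, I = I₀ − I_hole = 0.40691 − 0.014253 = 0.39266 kg·m².

0.393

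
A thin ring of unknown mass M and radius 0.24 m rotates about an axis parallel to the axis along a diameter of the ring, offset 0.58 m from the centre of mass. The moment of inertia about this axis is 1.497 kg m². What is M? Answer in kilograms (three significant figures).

I = I_cm + Md² = (1/2)MR² + Md² = M·[0.5·(0.24)² + (0.58)²] = M·0.3652.
So M = 1.497 / 0.3652 = 4.0991 kg.

4.10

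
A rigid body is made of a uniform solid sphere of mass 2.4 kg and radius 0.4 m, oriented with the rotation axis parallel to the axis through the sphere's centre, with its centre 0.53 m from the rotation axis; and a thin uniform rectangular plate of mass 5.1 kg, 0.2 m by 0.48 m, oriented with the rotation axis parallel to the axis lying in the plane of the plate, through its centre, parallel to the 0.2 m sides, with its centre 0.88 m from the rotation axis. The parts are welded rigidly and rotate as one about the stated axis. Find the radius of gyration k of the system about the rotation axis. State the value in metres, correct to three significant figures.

0.806

Solid sphere: I_cm = (2/5)MR² = (2/5)(2.4)(0.4)² = 0.1536 kg m^2; centre at d = 0.53 m, so I = I_cm + Md² gives I = 0.1536 + (2.4)(0.53)² = 0.82776 kg m^2.
Rectangular plate: I_cm = (1/12)Mb² = (1/12)(5.1)(0.48)² = 0.09792 kg m^2; centre at d = 0.88 m, so I = I_cm + Md² gives I = 0.09792 + (5.1)(0.88)² = 4.0474 kg m^2.
Total I = 4.8751 kg m^2; total mass M = 7.5 kg.
k = √(I/M) = √(4.8751/7.5) = 0.80624 m.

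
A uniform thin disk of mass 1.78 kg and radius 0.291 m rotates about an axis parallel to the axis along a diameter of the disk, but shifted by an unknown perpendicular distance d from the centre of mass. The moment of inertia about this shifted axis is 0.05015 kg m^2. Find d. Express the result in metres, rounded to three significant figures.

0.0837

About the centre-of-mass axis, I_cm = (1/4)MR² = (1/4)(1.78)(0.291)² = 0.037683 kg m^2.
Parallel axis theorem: I = I_cm + Md², so Md² = 0.05015 − 0.037683 = 0.012467 kg m^2.
d = √(0.012467 / 1.78) = 0.083689 m.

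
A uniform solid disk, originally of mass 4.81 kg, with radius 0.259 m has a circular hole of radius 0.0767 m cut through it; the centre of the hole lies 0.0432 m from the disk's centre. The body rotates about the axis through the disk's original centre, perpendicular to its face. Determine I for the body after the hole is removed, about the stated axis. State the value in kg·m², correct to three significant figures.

Unpierced body about its centre: I₀ = (1/2)MR² = (1/2)(4.81)(0.259)² = 0.16133 kg·m².
The removed disk has mass m = M·(r/R)² = (4.81)(0.0767/0.259)² = 0.42183 kg (same uniform areal density).
Its moment of inertia about the rotation axis (parallel-axis theorem): I_hole = (1/2)mr² + md² = (1/2)(0.42183)(0.0767)² + (0.42183)(0.0432)² = 0.002028 kg·m².
Treating the hole as negative mass, I = I₀ − I_hole = 0.16133 − 0.002028 = 0.1593 kg·m².

0.159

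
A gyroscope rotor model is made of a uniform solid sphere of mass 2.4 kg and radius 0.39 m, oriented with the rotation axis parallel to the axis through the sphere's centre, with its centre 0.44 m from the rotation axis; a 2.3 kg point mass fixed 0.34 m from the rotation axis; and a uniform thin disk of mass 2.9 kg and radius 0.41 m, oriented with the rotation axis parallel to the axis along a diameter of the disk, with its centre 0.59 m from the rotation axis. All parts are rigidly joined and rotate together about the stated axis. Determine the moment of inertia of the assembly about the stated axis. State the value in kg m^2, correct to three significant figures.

2.01

Solid sphere: I_cm = (2/5)MR² = (2/5)(2.4)(0.39)² = 0.14602 kg m^2; centre at d = 0.44 m, so I = I_cm + Md² gives I = 0.14602 + (2.4)(0.44)² = 0.61066 kg m^2.
Point mass: I_cm = 0; centre at d = 0.34 m, so I = I_cm + Md² gives I = 0 + (2.3)(0.34)² = 0.26588 kg m^2.
Thin disk: I_cm = (1/4)MR² = (1/4)(2.9)(0.41)² = 0.12187 kg m^2; centre at d = 0.59 m, so I = I_cm + Md² gives I = 0.12187 + (2.9)(0.59)² = 1.1314 kg m^2.
Total I = 0.61066 + 0.26588 + 1.1314 = 2.0079 kg m^2.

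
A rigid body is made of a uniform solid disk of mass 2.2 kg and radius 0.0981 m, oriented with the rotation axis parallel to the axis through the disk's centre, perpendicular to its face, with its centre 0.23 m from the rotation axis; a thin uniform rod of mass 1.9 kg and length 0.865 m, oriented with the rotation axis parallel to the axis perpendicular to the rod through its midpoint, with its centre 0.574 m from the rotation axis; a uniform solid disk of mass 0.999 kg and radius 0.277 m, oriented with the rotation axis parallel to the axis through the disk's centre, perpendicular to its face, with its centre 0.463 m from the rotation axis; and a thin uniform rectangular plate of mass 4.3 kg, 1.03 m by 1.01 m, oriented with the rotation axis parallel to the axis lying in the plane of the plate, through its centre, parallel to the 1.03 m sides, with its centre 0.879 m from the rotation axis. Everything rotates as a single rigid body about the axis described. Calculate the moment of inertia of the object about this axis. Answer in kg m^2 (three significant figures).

4.81

Solid disk: I_cm = (1/2)MR² = (1/2)(2.2)(0.0981)² = 0.010586 kg m^2; centre at d = 0.23 m, so the parallel axis theorem gives I = 0.010586 + (2.2)(0.23)² = 0.12697 kg m^2.
Thin rod: I_cm = (1/12)ML² = (1/12)(1.9)(0.865)² = 0.11847 kg m^2; centre at d = 0.574 m, so the parallel axis theorem gives I = 0.11847 + (1.9)(0.574)² = 0.74447 kg m^2.
Solid disk: I_cm = (1/2)MR² = (1/2)(0.999)(0.277)² = 0.038326 kg m^2; centre at d = 0.463 m, so the parallel axis theorem gives I = 0.038326 + (0.999)(0.463)² = 0.25248 kg m^2.
Rectangular plate: I_cm = (1/12)Mb² = (1/12)(4.3)(1.01)² = 0.36554 kg m^2; centre at d = 0.879 m, so the parallel axis theorem gives I = 0.36554 + (4.3)(0.879)² = 3.6879 kg m^2.
Total I = 0.12697 + 0.74447 + 0.25248 + 3.6879 = 4.8118 kg m^2.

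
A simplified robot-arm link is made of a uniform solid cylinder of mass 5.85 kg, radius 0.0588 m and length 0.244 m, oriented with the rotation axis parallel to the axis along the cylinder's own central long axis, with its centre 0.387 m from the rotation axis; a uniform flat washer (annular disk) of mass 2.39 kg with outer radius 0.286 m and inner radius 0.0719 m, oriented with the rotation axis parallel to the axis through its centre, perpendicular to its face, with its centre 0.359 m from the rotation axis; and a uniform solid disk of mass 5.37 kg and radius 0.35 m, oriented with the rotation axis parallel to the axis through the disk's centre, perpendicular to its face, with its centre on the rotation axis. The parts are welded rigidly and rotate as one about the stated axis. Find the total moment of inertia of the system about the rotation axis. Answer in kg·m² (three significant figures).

Solid cylinder: I_cm = (1/2)MR² = (1/2)(5.85)(0.0588)² = 0.010113 kg·m²; centre at d = 0.387 m, so I = I_cm + Md² gives I = 0.010113 + (5.85)(0.387)² = 0.88626 kg·m².
Annular disk: I_cm = (1/2)M(R²+r²) = (1/2)(2.39)[(0.286)² + (0.0719)²] = 0.10392 kg·m²; centre at d = 0.359 m, so I = I_cm + Md² gives I = 0.10392 + (2.39)(0.359)² = 0.41195 kg·m².
Solid disk: I_cm = (1/2)MR² = (1/2)(5.37)(0.35)² = 0.32891 kg·m²; axis through the centre, so I = 0.32891 kg·m².
Total I = 0.88626 + 0.41195 + 0.32891 = 1.6271 kg·m².

1.63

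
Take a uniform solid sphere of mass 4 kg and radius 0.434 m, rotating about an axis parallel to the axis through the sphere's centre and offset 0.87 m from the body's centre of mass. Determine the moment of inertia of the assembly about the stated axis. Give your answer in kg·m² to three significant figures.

I_cm = (2/5)MR² = (2/5)(4)(0.434)² = 0.30137 kg·m²; centre at d = 0.87 m, so I = I_cm + Md² gives I = 0.30137 + (4)(0.87)² = 3.329 kg·m².

3.33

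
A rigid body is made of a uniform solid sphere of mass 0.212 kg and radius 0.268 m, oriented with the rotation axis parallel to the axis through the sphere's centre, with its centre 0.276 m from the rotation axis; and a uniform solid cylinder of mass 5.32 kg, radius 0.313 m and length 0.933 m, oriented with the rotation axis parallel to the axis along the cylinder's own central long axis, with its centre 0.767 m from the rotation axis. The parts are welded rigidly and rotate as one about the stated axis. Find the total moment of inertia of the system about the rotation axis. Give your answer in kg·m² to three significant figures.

Solid sphere: I_cm = (2/5)MR² = (2/5)(0.212)(0.268)² = 0.0060907 kg·m²; centre at d = 0.276 m, so the parallel axis theorem gives I = 0.0060907 + (0.212)(0.276)² = 0.02224 kg·m².
Solid cylinder: I_cm = (1/2)MR² = (1/2)(5.32)(0.313)² = 0.2606 kg·m²; centre at d = 0.767 m, so the parallel axis theorem gives I = 0.2606 + (5.32)(0.767)² = 3.3903 kg·m².
Total I = 0.02224 + 3.3903 = 3.4125 kg·m².

3.41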